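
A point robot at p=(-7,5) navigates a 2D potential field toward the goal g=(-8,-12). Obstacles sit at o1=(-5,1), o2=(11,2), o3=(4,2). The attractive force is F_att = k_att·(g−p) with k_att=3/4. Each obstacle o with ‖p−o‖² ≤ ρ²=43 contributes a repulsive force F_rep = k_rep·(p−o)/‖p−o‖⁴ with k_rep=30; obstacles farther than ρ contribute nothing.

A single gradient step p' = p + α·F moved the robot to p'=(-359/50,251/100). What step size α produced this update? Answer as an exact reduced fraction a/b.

α = 1/5

F_att = 3/4·(g−p) = 3/4·(-1,-17) = (-0.7500,-12.7500)
o1: d²=20 ≤ ρ²=43; F_rep = 30·(-2,4)/20² = (-0.1500,0.3000)
o2: d²=333 > ρ²=43 → inactive
o3: d²=130 > ρ²=43 → inactive
F = F_att + ΣF_rep = (-0.9000,-12.4500)
Δp = p'−p = (-0.1800,-2.4900); α = Δx/Fx = (-9/50) / (-9/10) = 1/5
check: Δy/Fy = (-249/100) / (-249/20) = 1/5 ✓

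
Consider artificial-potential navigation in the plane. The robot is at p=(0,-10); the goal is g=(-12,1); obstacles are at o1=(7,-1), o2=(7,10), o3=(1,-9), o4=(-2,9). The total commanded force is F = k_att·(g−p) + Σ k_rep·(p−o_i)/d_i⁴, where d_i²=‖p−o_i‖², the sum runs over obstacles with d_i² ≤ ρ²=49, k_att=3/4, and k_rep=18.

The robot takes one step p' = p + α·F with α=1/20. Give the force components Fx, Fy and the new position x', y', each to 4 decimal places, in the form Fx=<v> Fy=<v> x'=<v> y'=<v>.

F_att = 3/4·(g−p) = 3/4·(-12,11) = (-9.0000,8.2500)
o1: d²=130 > ρ²=49 → inactive
o2: d²=449 > ρ²=49 → inactive
o3: d²=2 ≤ ρ²=49; F_rep = 18·(-1,-1)/2² = (-4.5000,-4.5000)
o4: d²=365 > ρ²=49 → inactive
F = F_att + ΣF_rep = (-13.5000,3.7500)
p' = p + 1/20·F = (-0.6750,-9.8125)

Fx=-13.5000 Fy=3.7500 x'=-0.6750 y'=-9.8125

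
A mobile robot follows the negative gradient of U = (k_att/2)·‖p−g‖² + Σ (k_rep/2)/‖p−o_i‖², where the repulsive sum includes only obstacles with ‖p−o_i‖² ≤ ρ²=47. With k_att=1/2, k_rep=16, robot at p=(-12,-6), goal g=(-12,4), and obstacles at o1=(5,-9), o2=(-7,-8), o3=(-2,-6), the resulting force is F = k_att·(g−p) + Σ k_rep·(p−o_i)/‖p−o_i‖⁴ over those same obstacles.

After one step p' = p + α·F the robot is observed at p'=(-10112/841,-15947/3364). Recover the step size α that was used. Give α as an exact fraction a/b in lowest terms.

F_att = 1/2·(g−p) = 1/2·(0,10) = (0.0000,5.0000)
o1: d²=298 > ρ²=47 → inactive
o2: d²=29 ≤ ρ²=47; F_rep = 16·(-5,2)/29² = (-0.0951,0.0380)
o3: d²=100 > ρ²=47 → inactive
F = F_att + ΣF_rep = (-0.0951,5.0380)
Δp = p'−p = (-0.0238,1.2595); α = Δx/Fx = (-20/841) / (-80/841) = 1/4
check: Δy/Fy = (4237/3364) / (4237/841) = 1/4 ✓

α = 1/4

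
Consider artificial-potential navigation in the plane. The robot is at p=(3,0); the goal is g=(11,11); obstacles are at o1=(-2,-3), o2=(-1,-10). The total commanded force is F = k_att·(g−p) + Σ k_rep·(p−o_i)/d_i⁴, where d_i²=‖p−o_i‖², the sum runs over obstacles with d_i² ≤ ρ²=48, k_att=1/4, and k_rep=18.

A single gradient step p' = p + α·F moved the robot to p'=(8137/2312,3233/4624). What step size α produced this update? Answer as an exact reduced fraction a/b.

α = 1/4

F_att = 1/4·(g−p) = 1/4·(8,11) = (2.0000,2.7500)
o1: d²=34 ≤ ρ²=48; F_rep = 18·(5,3)/34² = (0.0779,0.0467)
o2: d²=116 > ρ²=48 → inactive
F = F_att + ΣF_rep = (2.0779,2.7967)
Δp = p'−p = (0.5195,0.6992); α = Δx/Fx = (1201/2312) / (1201/578) = 1/4
check: Δy/Fy = (3233/4624) / (3233/1156) = 1/4 ✓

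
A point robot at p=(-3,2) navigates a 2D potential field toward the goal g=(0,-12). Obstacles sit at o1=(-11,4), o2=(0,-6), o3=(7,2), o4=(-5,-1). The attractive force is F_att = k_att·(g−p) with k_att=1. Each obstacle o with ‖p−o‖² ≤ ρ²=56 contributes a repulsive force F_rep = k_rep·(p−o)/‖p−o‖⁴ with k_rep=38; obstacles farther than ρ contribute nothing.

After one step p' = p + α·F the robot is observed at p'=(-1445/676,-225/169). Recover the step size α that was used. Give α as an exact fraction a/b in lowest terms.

α = 1/4

F_att = 1·(g−p) = 1·(3,-14) = (3.0000,-14.0000)
o1: d²=68 > ρ²=56 → inactive
o2: d²=73 > ρ²=56 → inactive
o3: d²=100 > ρ²=56 → inactive
o4: d²=13 ≤ ρ²=56; F_rep = 38·(2,3)/13² = (0.4497,0.6746)
F = F_att + ΣF_rep = (3.4497,-13.3254)
Δp = p'−p = (0.8624,-3.3314); α = Δx/Fx = (583/676) / (583/169) = 1/4
check: Δy/Fy = (-563/169) / (-2252/169) = 1/4 ✓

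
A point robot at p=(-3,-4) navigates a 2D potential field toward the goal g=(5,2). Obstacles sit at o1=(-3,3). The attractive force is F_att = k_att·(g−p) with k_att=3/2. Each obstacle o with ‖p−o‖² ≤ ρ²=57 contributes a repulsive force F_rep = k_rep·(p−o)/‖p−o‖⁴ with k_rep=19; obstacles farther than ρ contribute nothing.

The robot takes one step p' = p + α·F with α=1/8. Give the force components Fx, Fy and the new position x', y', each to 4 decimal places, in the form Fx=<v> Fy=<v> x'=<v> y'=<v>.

Fx=12.0000 Fy=8.9446 x'=-1.5000 y'=-2.8819

F_att = 3/2·(g−p) = 3/2·(8,6) = (12.0000,9.0000)
o1: d²=49 ≤ ρ²=57; F_rep = 19·(0,-7)/49² = (0.0000,-0.0554)
F = F_att + ΣF_rep = (12.0000,8.9446)
p' = p + 1/8·F = (-1.5000,-2.8819)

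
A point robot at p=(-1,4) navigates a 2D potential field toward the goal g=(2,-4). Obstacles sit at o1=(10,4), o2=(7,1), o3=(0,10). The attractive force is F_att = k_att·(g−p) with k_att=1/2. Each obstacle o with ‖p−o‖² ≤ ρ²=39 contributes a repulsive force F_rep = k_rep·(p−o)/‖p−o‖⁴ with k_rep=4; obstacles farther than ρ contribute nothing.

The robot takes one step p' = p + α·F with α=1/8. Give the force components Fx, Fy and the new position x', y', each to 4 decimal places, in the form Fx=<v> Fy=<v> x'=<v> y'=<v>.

Fx=1.4971 Fy=-4.0175 x'=-0.8129 y'=3.4978

F_att = 1/2·(g−p) = 1/2·(3,-8) = (1.5000,-4.0000)
o1: d²=121 > ρ²=39 → inactive
o2: d²=73 > ρ²=39 → inactive
o3: d²=37 ≤ ρ²=39; F_rep = 4·(-1,-6)/37² = (-0.0029,-0.0175)
F = F_att + ΣF_rep = (1.4971,-4.0175)
p' = p + 1/8·F = (-0.8129,3.4978)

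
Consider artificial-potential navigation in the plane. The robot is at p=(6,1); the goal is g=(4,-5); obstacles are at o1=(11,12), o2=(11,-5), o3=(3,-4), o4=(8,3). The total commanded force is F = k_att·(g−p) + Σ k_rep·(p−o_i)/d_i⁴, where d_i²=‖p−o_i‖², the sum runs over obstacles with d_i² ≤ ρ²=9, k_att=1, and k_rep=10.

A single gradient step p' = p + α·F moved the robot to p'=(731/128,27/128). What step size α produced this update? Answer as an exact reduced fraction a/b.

α = 1/8

F_att = 1·(g−p) = 1·(-2,-6) = (-2.0000,-6.0000)
o1: d²=146 > ρ²=9 → inactive
o2: d²=61 > ρ²=9 → inactive
o3: d²=34 > ρ²=9 → inactive
o4: d²=8 ≤ ρ²=9; F_rep = 10·(-2,-2)/8² = (-0.3125,-0.3125)
F = F_att + ΣF_rep = (-2.3125,-6.3125)
Δp = p'−p = (-0.2891,-0.7891); α = Δx/Fx = (-37/128) / (-37/16) = 1/8
check: Δy/Fy = (-101/128) / (-101/16) = 1/8 ✓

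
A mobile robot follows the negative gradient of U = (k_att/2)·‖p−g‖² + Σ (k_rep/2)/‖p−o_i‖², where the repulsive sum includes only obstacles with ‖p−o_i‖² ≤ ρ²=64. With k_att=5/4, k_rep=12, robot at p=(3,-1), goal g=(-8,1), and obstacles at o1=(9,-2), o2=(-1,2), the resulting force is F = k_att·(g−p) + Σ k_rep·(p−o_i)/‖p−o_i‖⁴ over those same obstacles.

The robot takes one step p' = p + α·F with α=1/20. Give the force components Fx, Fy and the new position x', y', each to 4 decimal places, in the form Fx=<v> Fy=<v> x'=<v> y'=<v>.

Fx=-13.7258 Fy=2.4512 x'=2.3137 y'=-0.8774

F_att = 5/4·(g−p) = 5/4·(-11,2) = (-13.7500,2.5000)
o1: d²=37 ≤ ρ²=64; F_rep = 12·(-6,1)/37² = (-0.0526,0.0088)
o2: d²=25 ≤ ρ²=64; F_rep = 12·(4,-3)/25² = (0.0768,-0.0576)
F = F_att + ΣF_rep = (-13.7258,2.4512)
p' = p + 1/20·F = (2.3137,-0.8774)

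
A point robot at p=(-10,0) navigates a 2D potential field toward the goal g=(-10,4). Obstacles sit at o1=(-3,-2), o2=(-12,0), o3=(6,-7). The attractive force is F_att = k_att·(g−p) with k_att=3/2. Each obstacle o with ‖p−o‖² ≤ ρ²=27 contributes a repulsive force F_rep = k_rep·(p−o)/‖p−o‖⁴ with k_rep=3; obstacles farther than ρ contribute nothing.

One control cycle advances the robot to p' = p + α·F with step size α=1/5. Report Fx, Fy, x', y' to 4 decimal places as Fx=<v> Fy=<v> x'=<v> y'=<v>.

F_att = 3/2·(g−p) = 3/2·(0,4) = (0.0000,6.0000)
o1: d²=53 > ρ²=27 → inactive
o2: d²=4 ≤ ρ²=27; F_rep = 3·(2,0)/4² = (0.3750,0.0000)
o3: d²=305 > ρ²=27 → inactive
F = F_att + ΣF_rep = (0.3750,6.0000)
p' = p + 1/5·F = (-9.9250,1.2000)

Fx=0.3750 Fy=6.0000 x'=-9.9250 y'=1.2000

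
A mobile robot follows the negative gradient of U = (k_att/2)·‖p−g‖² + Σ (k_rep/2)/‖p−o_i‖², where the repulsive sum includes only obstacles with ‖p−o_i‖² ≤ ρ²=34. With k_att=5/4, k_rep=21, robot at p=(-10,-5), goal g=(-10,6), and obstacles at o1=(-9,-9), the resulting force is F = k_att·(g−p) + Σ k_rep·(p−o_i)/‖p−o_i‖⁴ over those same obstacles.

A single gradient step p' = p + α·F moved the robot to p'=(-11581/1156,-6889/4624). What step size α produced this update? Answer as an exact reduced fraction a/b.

α = 1/4

F_att = 5/4·(g−p) = 5/4·(0,11) = (0.0000,13.7500)
o1: d²=17 ≤ ρ²=34; F_rep = 21·(-1,4)/17² = (-0.0727,0.2907)
F = F_att + ΣF_rep = (-0.0727,14.0407)
Δp = p'−p = (-0.0182,3.5102); α = Δx/Fx = (-21/1156) / (-21/289) = 1/4
check: Δy/Fy = (16231/4624) / (16231/1156) = 1/4 ✓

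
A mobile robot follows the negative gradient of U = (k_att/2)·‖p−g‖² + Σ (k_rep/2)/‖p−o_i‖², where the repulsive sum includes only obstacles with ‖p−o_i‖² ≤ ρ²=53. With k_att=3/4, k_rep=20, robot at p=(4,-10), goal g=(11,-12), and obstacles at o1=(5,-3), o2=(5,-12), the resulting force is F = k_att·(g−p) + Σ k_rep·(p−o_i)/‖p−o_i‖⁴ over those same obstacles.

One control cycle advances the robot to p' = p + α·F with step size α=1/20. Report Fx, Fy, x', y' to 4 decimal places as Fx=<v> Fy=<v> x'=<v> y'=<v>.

F_att = 3/4·(g−p) = 3/4·(7,-2) = (5.2500,-1.5000)
o1: d²=50 ≤ ρ²=53; F_rep = 20·(-1,-7)/50² = (-0.0080,-0.0560)
o2: d²=5 ≤ ρ²=53; F_rep = 20·(-1,2)/5² = (-0.8000,1.6000)
F = F_att + ΣF_rep = (4.4420,0.0440)
p' = p + 1/20·F = (4.2221,-9.9978)

Fx=4.4420 Fy=0.0440 x'=4.2221 y'=-9.9978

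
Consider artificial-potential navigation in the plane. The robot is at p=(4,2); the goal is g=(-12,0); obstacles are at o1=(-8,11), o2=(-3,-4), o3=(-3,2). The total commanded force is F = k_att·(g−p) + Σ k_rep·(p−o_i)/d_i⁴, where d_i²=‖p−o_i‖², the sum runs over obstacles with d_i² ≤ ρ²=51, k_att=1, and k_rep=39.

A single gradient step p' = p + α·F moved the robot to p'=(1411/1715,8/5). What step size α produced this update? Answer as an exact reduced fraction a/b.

α = 1/5

F_att = 1·(g−p) = 1·(-16,-2) = (-16.0000,-2.0000)
o1: d²=225 > ρ²=51 → inactive
o2: d²=85 > ρ²=51 → inactive
o3: d²=49 ≤ ρ²=51; F_rep = 39·(7,0)/49² = (0.1137,0.0000)
F = F_att + ΣF_rep = (-15.8863,-2.0000)
Δp = p'−p = (-3.1773,-0.4000); α = Δx/Fx = (-5449/1715) / (-5449/343) = 1/5
check: Δy/Fy = (-2/5) / (-2) = 1/5 ✓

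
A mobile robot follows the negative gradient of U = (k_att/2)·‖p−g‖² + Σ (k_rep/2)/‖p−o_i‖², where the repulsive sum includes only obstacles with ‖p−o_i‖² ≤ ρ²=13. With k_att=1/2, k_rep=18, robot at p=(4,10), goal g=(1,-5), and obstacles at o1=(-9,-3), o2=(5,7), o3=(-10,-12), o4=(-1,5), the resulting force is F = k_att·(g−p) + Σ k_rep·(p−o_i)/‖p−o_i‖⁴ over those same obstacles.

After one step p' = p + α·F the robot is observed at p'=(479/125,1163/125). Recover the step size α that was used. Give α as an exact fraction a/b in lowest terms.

α = 1/10

F_att = 1/2·(g−p) = 1/2·(-3,-15) = (-1.5000,-7.5000)
o1: d²=338 > ρ²=13 → inactive
o2: d²=10 ≤ ρ²=13; F_rep = 18·(-1,3)/10² = (-0.1800,0.5400)
o3: d²=680 > ρ²=13 → inactive
o4: d²=50 > ρ²=13 → inactive
F = F_att + ΣF_rep = (-1.6800,-6.9600)
Δp = p'−p = (-0.1680,-0.6960); α = Δx/Fx = (-21/125) / (-42/25) = 1/10
check: Δy/Fy = (-87/125) / (-174/25) = 1/10 ✓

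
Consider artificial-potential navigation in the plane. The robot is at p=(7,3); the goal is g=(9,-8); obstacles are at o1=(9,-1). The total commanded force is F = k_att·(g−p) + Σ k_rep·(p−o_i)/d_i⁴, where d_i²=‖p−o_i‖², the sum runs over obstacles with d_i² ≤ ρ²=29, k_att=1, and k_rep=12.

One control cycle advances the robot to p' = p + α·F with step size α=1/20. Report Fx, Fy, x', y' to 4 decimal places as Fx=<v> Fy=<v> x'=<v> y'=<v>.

F_att = 1·(g−p) = 1·(2,-11) = (2.0000,-11.0000)
o1: d²=20 ≤ ρ²=29; F_rep = 12·(-2,4)/20² = (-0.0600,0.1200)
F = F_att + ΣF_rep = (1.9400,-10.8800)
p' = p + 1/20·F = (7.0970,2.4560)

Fx=1.9400 Fy=-10.8800 x'=7.0970 y'=2.4560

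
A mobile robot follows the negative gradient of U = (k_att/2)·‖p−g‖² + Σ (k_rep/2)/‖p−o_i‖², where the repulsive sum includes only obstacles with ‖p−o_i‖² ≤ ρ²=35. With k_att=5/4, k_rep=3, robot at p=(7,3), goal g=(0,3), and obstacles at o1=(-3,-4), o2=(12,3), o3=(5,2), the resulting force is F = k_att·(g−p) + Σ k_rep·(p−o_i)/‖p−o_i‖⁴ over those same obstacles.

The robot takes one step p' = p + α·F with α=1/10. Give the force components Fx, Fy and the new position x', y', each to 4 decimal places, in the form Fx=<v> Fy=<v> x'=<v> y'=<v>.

Fx=-8.5340 Fy=0.1200 x'=6.1466 y'=3.0120

F_att = 5/4·(g−p) = 5/4·(-7,0) = (-8.7500,0.0000)
o1: d²=149 > ρ²=35 → inactive
o2: d²=25 ≤ ρ²=35; F_rep = 3·(-5,0)/25² = (-0.0240,0.0000)
o3: d²=5 ≤ ρ²=35; F_rep = 3·(2,1)/5² = (0.2400,0.1200)
F = F_att + ΣF_rep = (-8.5340,0.1200)
p' = p + 1/10·F = (6.1466,3.0120)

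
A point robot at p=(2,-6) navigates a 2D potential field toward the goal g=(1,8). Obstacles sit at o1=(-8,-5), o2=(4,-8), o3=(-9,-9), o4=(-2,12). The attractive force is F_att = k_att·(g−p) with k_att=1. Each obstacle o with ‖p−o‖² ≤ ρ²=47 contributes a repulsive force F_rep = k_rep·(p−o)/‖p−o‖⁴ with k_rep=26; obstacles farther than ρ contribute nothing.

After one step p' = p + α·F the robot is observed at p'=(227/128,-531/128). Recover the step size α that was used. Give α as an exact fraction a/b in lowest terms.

α = 1/8

F_att = 1·(g−p) = 1·(-1,14) = (-1.0000,14.0000)
o1: d²=101 > ρ²=47 → inactive
o2: d²=8 ≤ ρ²=47; F_rep = 26·(-2,2)/8² = (-0.8125,0.8125)
o3: d²=130 > ρ²=47 → inactive
o4: d²=340 > ρ²=47 → inactive
F = F_att + ΣF_rep = (-1.8125,14.8125)
Δp = p'−p = (-0.2266,1.8516); α = Δx/Fx = (-29/128) / (-29/16) = 1/8
check: Δy/Fy = (237/128) / (237/16) = 1/8 ✓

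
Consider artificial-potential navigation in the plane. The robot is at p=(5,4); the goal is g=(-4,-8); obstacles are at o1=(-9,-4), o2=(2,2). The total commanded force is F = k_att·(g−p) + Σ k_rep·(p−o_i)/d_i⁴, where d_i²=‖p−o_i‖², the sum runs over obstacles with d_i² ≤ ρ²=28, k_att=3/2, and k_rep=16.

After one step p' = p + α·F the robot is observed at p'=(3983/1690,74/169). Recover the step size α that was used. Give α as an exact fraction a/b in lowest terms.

α = 1/5

F_att = 3/2·(g−p) = 3/2·(-9,-12) = (-13.5000,-18.0000)
o1: d²=260 > ρ²=28 → inactive
o2: d²=13 ≤ ρ²=28; F_rep = 16·(3,2)/13² = (0.2840,0.1893)
F = F_att + ΣF_rep = (-13.2160,-17.8107)
Δp = p'−p = (-2.6432,-3.5621); α = Δx/Fx = (-4467/1690) / (-4467/338) = 1/5
check: Δy/Fy = (-602/169) / (-3010/169) = 1/5 ✓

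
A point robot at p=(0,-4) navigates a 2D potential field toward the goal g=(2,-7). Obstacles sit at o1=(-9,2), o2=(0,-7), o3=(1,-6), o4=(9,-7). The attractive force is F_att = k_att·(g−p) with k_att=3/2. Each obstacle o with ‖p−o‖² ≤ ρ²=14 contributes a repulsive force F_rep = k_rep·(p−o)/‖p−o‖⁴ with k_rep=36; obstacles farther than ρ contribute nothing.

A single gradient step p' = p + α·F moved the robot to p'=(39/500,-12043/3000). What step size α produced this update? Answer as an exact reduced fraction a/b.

F_att = 3/2·(g−p) = 3/2·(2,-3) = (3.0000,-4.5000)
o1: d²=117 > ρ²=14 → inactive
o2: d²=9 ≤ ρ²=14; F_rep = 36·(0,3)/9² = (0.0000,1.3333)
o3: d²=5 ≤ ρ²=14; F_rep = 36·(-1,2)/5² = (-1.4400,2.8800)
o4: d²=90 > ρ²=14 → inactive
F = F_att + ΣF_rep = (1.5600,-0.2867)
Δp = p'−p = (0.0780,-0.0143); α = Δx/Fx = (39/500) / (39/25) = 1/20
check: Δy/Fy = (-43/3000) / (-43/150) = 1/20 ✓

α = 1/20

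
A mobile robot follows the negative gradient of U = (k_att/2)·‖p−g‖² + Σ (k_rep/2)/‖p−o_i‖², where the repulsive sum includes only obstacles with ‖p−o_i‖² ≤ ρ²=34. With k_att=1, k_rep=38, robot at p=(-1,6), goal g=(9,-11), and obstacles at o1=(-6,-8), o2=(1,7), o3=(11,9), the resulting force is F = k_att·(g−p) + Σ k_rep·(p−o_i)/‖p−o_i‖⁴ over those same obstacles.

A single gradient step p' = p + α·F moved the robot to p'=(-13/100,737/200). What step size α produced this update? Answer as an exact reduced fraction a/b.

F_att = 1·(g−p) = 1·(10,-17) = (10.0000,-17.0000)
o1: d²=221 > ρ²=34 → inactive
o2: d²=5 ≤ ρ²=34; F_rep = 38·(-2,-1)/5² = (-3.0400,-1.5200)
o3: d²=153 > ρ²=34 → inactive
F = F_att + ΣF_rep = (6.9600,-18.5200)
Δp = p'−p = (0.8700,-2.3150); α = Δx/Fx = (87/100) / (174/25) = 1/8
check: Δy/Fy = (-463/200) / (-463/25) = 1/8 ✓

α = 1/8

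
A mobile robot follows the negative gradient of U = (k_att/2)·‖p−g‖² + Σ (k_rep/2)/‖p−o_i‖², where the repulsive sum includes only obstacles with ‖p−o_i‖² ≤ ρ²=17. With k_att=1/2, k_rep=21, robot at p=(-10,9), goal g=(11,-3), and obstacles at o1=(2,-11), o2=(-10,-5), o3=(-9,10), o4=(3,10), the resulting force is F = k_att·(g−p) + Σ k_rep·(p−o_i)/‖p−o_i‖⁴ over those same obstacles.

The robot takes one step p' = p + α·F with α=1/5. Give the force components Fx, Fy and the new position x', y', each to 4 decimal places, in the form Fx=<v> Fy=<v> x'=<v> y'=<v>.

F_att = 1/2·(g−p) = 1/2·(21,-12) = (10.5000,-6.0000)
o1: d²=544 > ρ²=17 → inactive
o2: d²=196 > ρ²=17 → inactive
o3: d²=2 ≤ ρ²=17; F_rep = 21·(-1,-1)/2² = (-5.2500,-5.2500)
o4: d²=170 > ρ²=17 → inactive
F = F_att + ΣF_rep = (5.2500,-11.2500)
p' = p + 1/5·F = (-8.9500,6.7500)

Fx=5.2500 Fy=-11.2500 x'=-8.9500 y'=6.7500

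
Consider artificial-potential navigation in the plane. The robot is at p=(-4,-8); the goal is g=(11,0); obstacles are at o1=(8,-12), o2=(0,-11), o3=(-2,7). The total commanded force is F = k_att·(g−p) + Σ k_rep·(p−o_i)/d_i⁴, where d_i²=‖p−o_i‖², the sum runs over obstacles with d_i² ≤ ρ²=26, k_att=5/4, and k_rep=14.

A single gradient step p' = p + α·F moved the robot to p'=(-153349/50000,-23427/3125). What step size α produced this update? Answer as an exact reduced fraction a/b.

F_att = 5/4·(g−p) = 5/4·(15,8) = (18.7500,10.0000)
o1: d²=160 > ρ²=26 → inactive
o2: d²=25 ≤ ρ²=26; F_rep = 14·(-4,3)/25² = (-0.0896,0.0672)
o3: d²=229 > ρ²=26 → inactive
F = F_att + ΣF_rep = (18.6604,10.0672)
Δp = p'−p = (0.9330,0.5034); α = Δx/Fx = (46651/50000) / (46651/2500) = 1/20
check: Δy/Fy = (1573/3125) / (6292/625) = 1/20 ✓

α = 1/20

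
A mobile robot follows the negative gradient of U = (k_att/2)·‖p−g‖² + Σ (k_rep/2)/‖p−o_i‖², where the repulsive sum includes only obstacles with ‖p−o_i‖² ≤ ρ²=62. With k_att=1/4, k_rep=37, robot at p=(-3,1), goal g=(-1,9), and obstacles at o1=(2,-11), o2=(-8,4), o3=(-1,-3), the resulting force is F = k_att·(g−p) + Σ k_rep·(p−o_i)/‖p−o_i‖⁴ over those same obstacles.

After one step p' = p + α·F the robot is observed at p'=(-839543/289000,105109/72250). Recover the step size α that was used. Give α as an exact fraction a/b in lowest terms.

F_att = 1/4·(g−p) = 1/4·(2,8) = (0.5000,2.0000)
o1: d²=169 > ρ²=62 → inactive
o2: d²=34 ≤ ρ²=62; F_rep = 37·(5,-3)/34² = (0.1600,-0.0960)
o3: d²=20 ≤ ρ²=62; F_rep = 37·(-2,4)/20² = (-0.1850,0.3700)
F = F_att + ΣF_rep = (0.4750,2.2740)
Δp = p'−p = (0.0950,0.4548); α = Δx/Fx = (27457/289000) / (27457/57800) = 1/5
check: Δy/Fy = (32859/72250) / (32859/14450) = 1/5 ✓

α = 1/5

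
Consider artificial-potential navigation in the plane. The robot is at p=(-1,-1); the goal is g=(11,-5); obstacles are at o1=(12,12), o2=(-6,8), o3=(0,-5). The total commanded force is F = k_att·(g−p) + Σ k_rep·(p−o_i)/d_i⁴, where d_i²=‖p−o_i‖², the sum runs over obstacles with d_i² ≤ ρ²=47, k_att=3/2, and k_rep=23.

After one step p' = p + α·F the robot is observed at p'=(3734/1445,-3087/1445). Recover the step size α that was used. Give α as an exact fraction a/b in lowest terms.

α = 1/5

F_att = 3/2·(g−p) = 3/2·(12,-4) = (18.0000,-6.0000)
o1: d²=338 > ρ²=47 → inactive
o2: d²=106 > ρ²=47 → inactive
o3: d²=17 ≤ ρ²=47; F_rep = 23·(-1,4)/17² = (-0.0796,0.3183)
F = F_att + ΣF_rep = (17.9204,-5.6817)
Δp = p'−p = (3.5841,-1.1363); α = Δx/Fx = (5179/1445) / (5179/289) = 1/5
check: Δy/Fy = (-1642/1445) / (-1642/289) = 1/5 ✓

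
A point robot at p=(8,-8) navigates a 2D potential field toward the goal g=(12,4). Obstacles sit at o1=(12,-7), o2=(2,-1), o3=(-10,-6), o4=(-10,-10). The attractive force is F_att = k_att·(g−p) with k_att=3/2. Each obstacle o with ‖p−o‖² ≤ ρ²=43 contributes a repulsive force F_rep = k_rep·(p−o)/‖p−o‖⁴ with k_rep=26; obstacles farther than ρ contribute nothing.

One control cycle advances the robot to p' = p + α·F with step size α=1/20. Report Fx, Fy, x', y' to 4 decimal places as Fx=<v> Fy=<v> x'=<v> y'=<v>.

Fx=5.6401 Fy=17.9100 x'=8.2820 y'=-7.1045

F_att = 3/2·(g−p) = 3/2·(4,12) = (6.0000,18.0000)
o1: d²=17 ≤ ρ²=43; F_rep = 26·(-4,-1)/17² = (-0.3599,-0.0900)
o2: d²=85 > ρ²=43 → inactive
o3: d²=328 > ρ²=43 → inactive
o4: d²=328 > ρ²=43 → inactive
F = F_att + ΣF_rep = (5.6401,17.9100)
p' = p + 1/20·F = (8.2820,-7.1045)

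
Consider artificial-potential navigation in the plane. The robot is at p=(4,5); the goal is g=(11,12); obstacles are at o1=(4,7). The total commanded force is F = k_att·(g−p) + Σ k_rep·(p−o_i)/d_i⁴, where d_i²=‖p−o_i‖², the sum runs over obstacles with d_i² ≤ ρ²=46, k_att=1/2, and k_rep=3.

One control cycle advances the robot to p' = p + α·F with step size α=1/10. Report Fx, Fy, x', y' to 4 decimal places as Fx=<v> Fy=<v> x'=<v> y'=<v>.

F_att = 1/2·(g−p) = 1/2·(7,7) = (3.5000,3.5000)
o1: d²=4 ≤ ρ²=46; F_rep = 3·(0,-2)/4² = (0.0000,-0.3750)
F = F_att + ΣF_rep = (3.5000,3.1250)
p' = p + 1/10·F = (4.3500,5.3125)

Fx=3.5000 Fy=3.1250 x'=4.3500 y'=5.3125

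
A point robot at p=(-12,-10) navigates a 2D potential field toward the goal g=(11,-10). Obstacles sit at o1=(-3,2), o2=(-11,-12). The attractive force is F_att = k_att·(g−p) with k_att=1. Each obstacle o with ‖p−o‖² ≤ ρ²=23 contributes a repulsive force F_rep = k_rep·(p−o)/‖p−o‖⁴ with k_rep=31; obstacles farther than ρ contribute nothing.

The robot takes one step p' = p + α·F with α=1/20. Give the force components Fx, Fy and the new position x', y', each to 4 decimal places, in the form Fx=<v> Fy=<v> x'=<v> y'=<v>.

F_att = 1·(g−p) = 1·(23,0) = (23.0000,0.0000)
o1: d²=225 > ρ²=23 → inactive
o2: d²=5 ≤ ρ²=23; F_rep = 31·(-1,2)/5² = (-1.2400,2.4800)
F = F_att + ΣF_rep = (21.7600,2.4800)
p' = p + 1/20·F = (-10.9120,-9.8760)

Fx=21.7600 Fy=2.4800 x'=-10.9120 y'=-9.8760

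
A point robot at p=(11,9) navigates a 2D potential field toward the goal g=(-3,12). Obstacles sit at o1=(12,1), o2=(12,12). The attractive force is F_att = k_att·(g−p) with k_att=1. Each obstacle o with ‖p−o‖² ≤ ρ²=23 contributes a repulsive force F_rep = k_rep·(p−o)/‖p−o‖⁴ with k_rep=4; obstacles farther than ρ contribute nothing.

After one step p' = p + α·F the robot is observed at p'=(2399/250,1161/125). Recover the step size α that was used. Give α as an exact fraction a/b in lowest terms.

F_att = 1·(g−p) = 1·(-14,3) = (-14.0000,3.0000)
o1: d²=65 > ρ²=23 → inactive
o2: d²=10 ≤ ρ²=23; F_rep = 4·(-1,-3)/10² = (-0.0400,-0.1200)
F = F_att + ΣF_rep = (-14.0400,2.8800)
Δp = p'−p = (-1.4040,0.2880); α = Δx/Fx = (-351/250) / (-351/25) = 1/10
check: Δy/Fy = (36/125) / (72/25) = 1/10 ✓

α = 1/10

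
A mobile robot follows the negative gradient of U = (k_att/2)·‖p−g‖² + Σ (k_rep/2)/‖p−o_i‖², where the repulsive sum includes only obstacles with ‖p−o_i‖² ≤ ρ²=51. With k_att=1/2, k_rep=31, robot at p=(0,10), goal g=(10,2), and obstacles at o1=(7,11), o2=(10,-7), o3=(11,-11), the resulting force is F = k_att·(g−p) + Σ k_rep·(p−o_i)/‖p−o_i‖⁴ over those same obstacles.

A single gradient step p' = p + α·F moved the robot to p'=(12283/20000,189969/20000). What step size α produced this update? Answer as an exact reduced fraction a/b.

F_att = 1/2·(g−p) = 1/2·(10,-8) = (5.0000,-4.0000)
o1: d²=50 ≤ ρ²=51; F_rep = 31·(-7,-1)/50² = (-0.0868,-0.0124)
o2: d²=389 > ρ²=51 → inactive
o3: d²=562 > ρ²=51 → inactive
F = F_att + ΣF_rep = (4.9132,-4.0124)
Δp = p'−p = (0.6141,-0.5016); α = Δx/Fx = (12283/20000) / (12283/2500) = 1/8
check: Δy/Fy = (-10031/20000) / (-10031/2500) = 1/8 ✓

α = 1/8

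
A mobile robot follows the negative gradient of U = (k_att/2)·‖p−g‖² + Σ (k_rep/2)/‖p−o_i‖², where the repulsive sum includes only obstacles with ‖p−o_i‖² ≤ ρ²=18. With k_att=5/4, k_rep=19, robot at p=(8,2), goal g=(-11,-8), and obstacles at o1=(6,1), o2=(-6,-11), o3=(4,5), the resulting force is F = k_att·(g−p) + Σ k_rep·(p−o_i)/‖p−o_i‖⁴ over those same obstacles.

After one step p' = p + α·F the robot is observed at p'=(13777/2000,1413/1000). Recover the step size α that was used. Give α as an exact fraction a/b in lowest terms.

α = 1/20

F_att = 5/4·(g−p) = 5/4·(-19,-10) = (-23.7500,-12.5000)
o1: d²=5 ≤ ρ²=18; F_rep = 19·(2,1)/5² = (1.5200,0.7600)
o2: d²=365 > ρ²=18 → inactive
o3: d²=25 > ρ²=18 → inactive
F = F_att + ΣF_rep = (-22.2300,-11.7400)
Δp = p'−p = (-1.1115,-0.5870); α = Δx/Fx = (-2223/2000) / (-2223/100) = 1/20
check: Δy/Fy = (-587/1000) / (-587/50) = 1/20 ✓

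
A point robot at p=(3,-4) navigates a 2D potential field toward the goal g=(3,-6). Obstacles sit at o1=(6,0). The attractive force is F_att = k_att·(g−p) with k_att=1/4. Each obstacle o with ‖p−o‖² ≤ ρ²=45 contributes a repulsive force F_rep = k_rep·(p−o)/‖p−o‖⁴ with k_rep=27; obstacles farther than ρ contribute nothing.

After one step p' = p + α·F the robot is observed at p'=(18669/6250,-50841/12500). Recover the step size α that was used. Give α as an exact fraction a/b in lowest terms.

F_att = 1/4·(g−p) = 1/4·(0,-2) = (0.0000,-0.5000)
o1: d²=25 ≤ ρ²=45; F_rep = 27·(-3,-4)/25² = (-0.1296,-0.1728)
F = F_att + ΣF_rep = (-0.1296,-0.6728)
Δp = p'−p = (-0.0130,-0.0673); α = Δx/Fx = (-81/6250) / (-81/625) = 1/10
check: Δy/Fy = (-841/12500) / (-841/1250) = 1/10 ✓

α = 1/10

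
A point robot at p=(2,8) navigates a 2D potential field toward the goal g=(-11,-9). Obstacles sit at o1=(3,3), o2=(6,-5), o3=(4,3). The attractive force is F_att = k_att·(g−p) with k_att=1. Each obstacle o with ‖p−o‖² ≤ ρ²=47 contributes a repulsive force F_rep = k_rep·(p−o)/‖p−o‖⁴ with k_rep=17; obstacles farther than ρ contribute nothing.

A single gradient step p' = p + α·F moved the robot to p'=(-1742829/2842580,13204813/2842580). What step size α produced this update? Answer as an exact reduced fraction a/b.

F_att = 1·(g−p) = 1·(-13,-17) = (-13.0000,-17.0000)
o1: d²=26 ≤ ρ²=47; F_rep = 17·(-1,5)/26² = (-0.0251,0.1257)
o2: d²=185 > ρ²=47 → inactive
o3: d²=29 ≤ ρ²=47; F_rep = 17·(-2,5)/29² = (-0.0404,0.1011)
F = F_att + ΣF_rep = (-13.0656,-16.7732)
Δp = p'−p = (-2.6131,-3.3546); α = Δx/Fx = (-7427989/2842580) / (-7427989/568516) = 1/5
check: Δy/Fy = (-9535827/2842580) / (-9535827/568516) = 1/5 ✓

α = 1/5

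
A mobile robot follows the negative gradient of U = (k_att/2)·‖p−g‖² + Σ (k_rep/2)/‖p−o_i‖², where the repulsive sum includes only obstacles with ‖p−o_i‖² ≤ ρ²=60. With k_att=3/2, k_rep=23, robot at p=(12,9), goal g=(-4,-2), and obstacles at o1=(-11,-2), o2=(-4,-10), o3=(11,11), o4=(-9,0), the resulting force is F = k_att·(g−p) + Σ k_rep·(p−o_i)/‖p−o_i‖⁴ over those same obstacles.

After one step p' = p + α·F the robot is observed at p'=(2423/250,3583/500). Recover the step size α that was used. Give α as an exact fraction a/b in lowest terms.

F_att = 3/2·(g−p) = 3/2·(-16,-11) = (-24.0000,-16.5000)
o1: d²=650 > ρ²=60 → inactive
o2: d²=617 > ρ²=60 → inactive
o3: d²=5 ≤ ρ²=60; F_rep = 23·(1,-2)/5² = (0.9200,-1.8400)
o4: d²=522 > ρ²=60 → inactive
F = F_att + ΣF_rep = (-23.0800,-18.3400)
Δp = p'−p = (-2.3080,-1.8340); α = Δx/Fx = (-577/250) / (-577/25) = 1/10
check: Δy/Fy = (-917/500) / (-917/50) = 1/10 ✓

α = 1/10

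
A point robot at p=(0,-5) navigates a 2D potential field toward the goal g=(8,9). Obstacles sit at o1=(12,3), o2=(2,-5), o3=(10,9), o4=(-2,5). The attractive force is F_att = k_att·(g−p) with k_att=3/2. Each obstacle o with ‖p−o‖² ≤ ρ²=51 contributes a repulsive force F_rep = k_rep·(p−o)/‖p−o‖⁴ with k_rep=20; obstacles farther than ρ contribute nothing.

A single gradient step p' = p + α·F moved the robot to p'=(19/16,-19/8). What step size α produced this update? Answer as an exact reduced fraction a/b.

α = 1/8

F_att = 3/2·(g−p) = 3/2·(8,14) = (12.0000,21.0000)
o1: d²=208 > ρ²=51 → inactive
o2: d²=4 ≤ ρ²=51; F_rep = 20·(-2,0)/4² = (-2.5000,0.0000)
o3: d²=296 > ρ²=51 → inactive
o4: d²=104 > ρ²=51 → inactive
F = F_att + ΣF_rep = (9.5000,21.0000)
Δp = p'−p = (1.1875,2.6250); α = Δx/Fx = (19/16) / (19/2) = 1/8
check: Δy/Fy = (21/8) / (21) = 1/8 ✓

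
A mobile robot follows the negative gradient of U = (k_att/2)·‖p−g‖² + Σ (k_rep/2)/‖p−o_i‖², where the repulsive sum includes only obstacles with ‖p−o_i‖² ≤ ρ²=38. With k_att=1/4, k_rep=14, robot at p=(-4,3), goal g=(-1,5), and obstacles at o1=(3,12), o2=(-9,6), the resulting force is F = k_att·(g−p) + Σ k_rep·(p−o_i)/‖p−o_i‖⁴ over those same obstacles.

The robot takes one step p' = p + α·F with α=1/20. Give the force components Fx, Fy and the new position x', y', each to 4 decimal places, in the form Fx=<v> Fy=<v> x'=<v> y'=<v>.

F_att = 1/4·(g−p) = 1/4·(3,2) = (0.7500,0.5000)
o1: d²=130 > ρ²=38 → inactive
o2: d²=34 ≤ ρ²=38; F_rep = 14·(5,-3)/34² = (0.0606,-0.0363)
F = F_att + ΣF_rep = (0.8106,0.4637)
p' = p + 1/20·F = (-3.9595,3.0232)

Fx=0.8106 Fy=0.4637 x'=-3.9595 y'=3.0232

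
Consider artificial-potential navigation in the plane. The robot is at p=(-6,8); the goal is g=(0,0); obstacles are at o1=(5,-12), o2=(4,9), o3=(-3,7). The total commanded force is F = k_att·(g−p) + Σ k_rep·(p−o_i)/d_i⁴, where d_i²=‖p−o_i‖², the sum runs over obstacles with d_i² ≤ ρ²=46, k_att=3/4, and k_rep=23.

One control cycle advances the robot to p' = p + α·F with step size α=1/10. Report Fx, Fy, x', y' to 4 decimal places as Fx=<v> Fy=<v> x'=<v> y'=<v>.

Fx=3.8100 Fy=-5.7700 x'=-5.6190 y'=7.4230

F_att = 3/4·(g−p) = 3/4·(6,-8) = (4.5000,-6.0000)
o1: d²=521 > ρ²=46 → inactive
o2: d²=101 > ρ²=46 → inactive
o3: d²=10 ≤ ρ²=46; F_rep = 23·(-3,1)/10² = (-0.6900,0.2300)
F = F_att + ΣF_rep = (3.8100,-5.7700)
p' = p + 1/10·F = (-5.6190,7.4230)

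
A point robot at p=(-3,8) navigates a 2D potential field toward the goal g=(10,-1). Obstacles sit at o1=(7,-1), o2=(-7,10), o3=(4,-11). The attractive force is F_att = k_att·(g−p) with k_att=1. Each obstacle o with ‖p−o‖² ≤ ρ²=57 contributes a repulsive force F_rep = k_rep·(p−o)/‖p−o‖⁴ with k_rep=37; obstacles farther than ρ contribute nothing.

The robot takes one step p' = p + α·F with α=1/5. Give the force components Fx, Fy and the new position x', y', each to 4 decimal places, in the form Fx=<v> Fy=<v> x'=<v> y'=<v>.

F_att = 1·(g−p) = 1·(13,-9) = (13.0000,-9.0000)
o1: d²=181 > ρ²=57 → inactive
o2: d²=20 ≤ ρ²=57; F_rep = 37·(4,-2)/20² = (0.3700,-0.1850)
o3: d²=410 > ρ²=57 → inactive
F = F_att + ΣF_rep = (13.3700,-9.1850)
p' = p + 1/5·F = (-0.3260,6.1630)

Fx=13.3700 Fy=-9.1850 x'=-0.3260 y'=6.1630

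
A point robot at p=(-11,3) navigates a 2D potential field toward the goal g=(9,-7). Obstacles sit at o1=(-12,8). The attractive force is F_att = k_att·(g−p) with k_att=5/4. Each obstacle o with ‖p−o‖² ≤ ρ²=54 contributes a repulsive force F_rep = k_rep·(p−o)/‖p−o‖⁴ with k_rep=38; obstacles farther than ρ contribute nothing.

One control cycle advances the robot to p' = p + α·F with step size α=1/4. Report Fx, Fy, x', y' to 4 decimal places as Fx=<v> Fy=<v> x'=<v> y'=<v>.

Fx=25.0562 Fy=-12.7811 x'=-4.7359 y'=-0.1953

F_att = 5/4·(g−p) = 5/4·(20,-10) = (25.0000,-12.5000)
o1: d²=26 ≤ ρ²=54; F_rep = 38·(1,-5)/26² = (0.0562,-0.2811)
F = F_att + ΣF_rep = (25.0562,-12.7811)
p' = p + 1/4·F = (-4.7359,-0.1953)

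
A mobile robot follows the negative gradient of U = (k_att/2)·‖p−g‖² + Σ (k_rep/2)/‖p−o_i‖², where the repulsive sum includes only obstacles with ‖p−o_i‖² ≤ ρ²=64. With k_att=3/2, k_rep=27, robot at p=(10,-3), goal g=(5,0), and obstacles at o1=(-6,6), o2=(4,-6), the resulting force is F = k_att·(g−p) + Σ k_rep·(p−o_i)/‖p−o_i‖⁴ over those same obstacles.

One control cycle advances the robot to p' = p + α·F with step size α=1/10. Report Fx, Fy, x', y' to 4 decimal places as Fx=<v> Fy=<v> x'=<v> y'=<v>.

Fx=-7.4200 Fy=4.5400 x'=9.2580 y'=-2.5460

F_att = 3/2·(g−p) = 3/2·(-5,3) = (-7.5000,4.5000)
o1: d²=337 > ρ²=64 → inactive
o2: d²=45 ≤ ρ²=64; F_rep = 27·(6,3)/45² = (0.0800,0.0400)
F = F_att + ΣF_rep = (-7.4200,4.5400)
p' = p + 1/10·F = (9.2580,-2.5460)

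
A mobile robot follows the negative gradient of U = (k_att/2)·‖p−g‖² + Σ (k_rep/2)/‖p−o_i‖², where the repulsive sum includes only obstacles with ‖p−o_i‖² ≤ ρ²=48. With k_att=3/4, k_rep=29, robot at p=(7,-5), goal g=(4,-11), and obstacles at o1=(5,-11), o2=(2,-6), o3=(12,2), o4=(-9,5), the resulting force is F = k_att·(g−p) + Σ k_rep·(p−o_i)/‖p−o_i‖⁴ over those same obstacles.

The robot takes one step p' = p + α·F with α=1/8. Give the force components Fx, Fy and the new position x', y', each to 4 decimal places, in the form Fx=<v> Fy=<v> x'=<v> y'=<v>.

Fx=-1.9993 Fy=-4.3484 x'=6.7501 y'=-5.5435

F_att = 3/4·(g−p) = 3/4·(-3,-6) = (-2.2500,-4.5000)
o1: d²=40 ≤ ρ²=48; F_rep = 29·(2,6)/40² = (0.0362,0.1087)
o2: d²=26 ≤ ρ²=48; F_rep = 29·(5,1)/26² = (0.2145,0.0429)
o3: d²=74 > ρ²=48 → inactive
o4: d²=356 > ρ²=48 → inactive
F = F_att + ΣF_rep = (-1.9993,-4.3484)
p' = p + 1/8·F = (6.7501,-5.5435)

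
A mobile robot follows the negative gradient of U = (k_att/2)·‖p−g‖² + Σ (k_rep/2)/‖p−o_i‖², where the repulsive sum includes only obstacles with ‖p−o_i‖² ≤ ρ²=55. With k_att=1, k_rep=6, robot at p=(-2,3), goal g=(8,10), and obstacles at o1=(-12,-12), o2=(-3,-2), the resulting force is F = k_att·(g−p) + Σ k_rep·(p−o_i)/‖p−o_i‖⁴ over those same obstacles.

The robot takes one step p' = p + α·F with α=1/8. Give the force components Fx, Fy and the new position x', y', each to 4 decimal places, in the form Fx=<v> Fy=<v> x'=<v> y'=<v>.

F_att = 1·(g−p) = 1·(10,7) = (10.0000,7.0000)
o1: d²=325 > ρ²=55 → inactive
o2: d²=26 ≤ ρ²=55; F_rep = 6·(1,5)/26² = (0.0089,0.0444)
F = F_att + ΣF_rep = (10.0089,7.0444)
p' = p + 1/8·F = (-0.7489,3.8805)

Fx=10.0089 Fy=7.0444 x'=-0.7489 y'=3.8805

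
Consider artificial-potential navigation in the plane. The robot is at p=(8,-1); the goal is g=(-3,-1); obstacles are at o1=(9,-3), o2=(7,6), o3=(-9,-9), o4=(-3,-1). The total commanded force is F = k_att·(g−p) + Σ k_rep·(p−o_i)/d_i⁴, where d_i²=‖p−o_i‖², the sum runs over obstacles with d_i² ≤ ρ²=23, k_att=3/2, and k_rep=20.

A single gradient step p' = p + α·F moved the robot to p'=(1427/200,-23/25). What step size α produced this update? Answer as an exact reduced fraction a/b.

F_att = 3/2·(g−p) = 3/2·(-11,0) = (-16.5000,0.0000)
o1: d²=5 ≤ ρ²=23; F_rep = 20·(-1,2)/5² = (-0.8000,1.6000)
o2: d²=50 > ρ²=23 → inactive
o3: d²=353 > ρ²=23 → inactive
o4: d²=121 > ρ²=23 → inactive
F = F_att + ΣF_rep = (-17.3000,1.6000)
Δp = p'−p = (-0.8650,0.0800); α = Δx/Fx = (-173/200) / (-173/10) = 1/20
check: Δy/Fy = (2/25) / (8/5) = 1/20 ✓

α = 1/20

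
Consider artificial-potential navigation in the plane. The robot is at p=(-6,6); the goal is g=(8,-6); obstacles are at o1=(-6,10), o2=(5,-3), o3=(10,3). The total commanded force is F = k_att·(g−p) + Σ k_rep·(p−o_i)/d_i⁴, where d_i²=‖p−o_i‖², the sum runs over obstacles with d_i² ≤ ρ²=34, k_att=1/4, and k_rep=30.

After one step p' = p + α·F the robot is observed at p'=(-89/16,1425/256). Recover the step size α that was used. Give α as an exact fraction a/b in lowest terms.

α = 1/8

F_att = 1/4·(g−p) = 1/4·(14,-12) = (3.5000,-3.0000)
o1: d²=16 ≤ ρ²=34; F_rep = 30·(0,-4)/16² = (0.0000,-0.4688)
o2: d²=202 > ρ²=34 → inactive
o3: d²=265 > ρ²=34 → inactive
F = F_att + ΣF_rep = (3.5000,-3.4688)
Δp = p'−p = (0.4375,-0.4336); α = Δx/Fx = (7/16) / (7/2) = 1/8
check: Δy/Fy = (-111/256) / (-111/32) = 1/8 ✓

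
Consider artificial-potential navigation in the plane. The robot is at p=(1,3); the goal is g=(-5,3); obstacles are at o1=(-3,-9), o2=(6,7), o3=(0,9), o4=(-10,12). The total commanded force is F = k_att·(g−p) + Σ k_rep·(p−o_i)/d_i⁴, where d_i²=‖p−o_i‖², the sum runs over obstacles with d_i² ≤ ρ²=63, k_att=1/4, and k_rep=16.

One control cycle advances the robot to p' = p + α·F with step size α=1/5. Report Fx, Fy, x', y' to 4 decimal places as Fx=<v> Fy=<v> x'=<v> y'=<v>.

F_att = 1/4·(g−p) = 1/4·(-6,0) = (-1.5000,0.0000)
o1: d²=160 > ρ²=63 → inactive
o2: d²=41 ≤ ρ²=63; F_rep = 16·(-5,-4)/41² = (-0.0476,-0.0381)
o3: d²=37 ≤ ρ²=63; F_rep = 16·(1,-6)/37² = (0.0117,-0.0701)
o4: d²=202 > ρ²=63 → inactive
F = F_att + ΣF_rep = (-1.5359,-0.1082)
p' = p + 1/5·F = (0.6928,2.9784)

Fx=-1.5359 Fy=-0.1082 x'=0.6928 y'=2.9784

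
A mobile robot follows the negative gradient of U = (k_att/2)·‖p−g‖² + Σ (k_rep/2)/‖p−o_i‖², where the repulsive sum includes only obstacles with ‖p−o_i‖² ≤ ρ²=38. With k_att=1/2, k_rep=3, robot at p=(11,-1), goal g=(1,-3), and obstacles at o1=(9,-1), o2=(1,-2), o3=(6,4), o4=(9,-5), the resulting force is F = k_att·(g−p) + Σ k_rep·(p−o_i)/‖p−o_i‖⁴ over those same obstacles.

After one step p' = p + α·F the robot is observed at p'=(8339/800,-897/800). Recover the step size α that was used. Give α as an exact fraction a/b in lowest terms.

α = 1/8

F_att = 1/2·(g−p) = 1/2·(-10,-2) = (-5.0000,-1.0000)
o1: d²=4 ≤ ρ²=38; F_rep = 3·(2,0)/4² = (0.3750,0.0000)
o2: d²=101 > ρ²=38 → inactive
o3: d²=50 > ρ²=38 → inactive
o4: d²=20 ≤ ρ²=38; F_rep = 3·(2,4)/20² = (0.0150,0.0300)
F = F_att + ΣF_rep = (-4.6100,-0.9700)
Δp = p'−p = (-0.5763,-0.1212); α = Δx/Fx = (-461/800) / (-461/100) = 1/8
check: Δy/Fy = (-97/800) / (-97/100) = 1/8 ✓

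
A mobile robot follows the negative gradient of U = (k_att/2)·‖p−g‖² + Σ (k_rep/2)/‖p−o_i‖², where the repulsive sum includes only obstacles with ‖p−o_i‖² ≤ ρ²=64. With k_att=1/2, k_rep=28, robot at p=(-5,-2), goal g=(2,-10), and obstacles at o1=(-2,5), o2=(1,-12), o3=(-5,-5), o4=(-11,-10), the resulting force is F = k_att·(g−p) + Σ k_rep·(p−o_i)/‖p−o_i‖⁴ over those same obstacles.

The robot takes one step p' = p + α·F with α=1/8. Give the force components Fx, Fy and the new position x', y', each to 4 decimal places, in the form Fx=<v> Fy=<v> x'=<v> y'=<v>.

Fx=3.4750 Fy=-3.0212 x'=-4.5656 y'=-2.3777

F_att = 1/2·(g−p) = 1/2·(7,-8) = (3.5000,-4.0000)
o1: d²=58 ≤ ρ²=64; F_rep = 28·(-3,-7)/58² = (-0.0250,-0.0583)
o2: d²=136 > ρ²=64 → inactive
o3: d²=9 ≤ ρ²=64; F_rep = 28·(0,3)/9² = (0.0000,1.0370)
o4: d²=100 > ρ²=64 → inactive
F = F_att + ΣF_rep = (3.4750,-3.0212)
p' = p + 1/8·F = (-4.5656,-2.3777)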